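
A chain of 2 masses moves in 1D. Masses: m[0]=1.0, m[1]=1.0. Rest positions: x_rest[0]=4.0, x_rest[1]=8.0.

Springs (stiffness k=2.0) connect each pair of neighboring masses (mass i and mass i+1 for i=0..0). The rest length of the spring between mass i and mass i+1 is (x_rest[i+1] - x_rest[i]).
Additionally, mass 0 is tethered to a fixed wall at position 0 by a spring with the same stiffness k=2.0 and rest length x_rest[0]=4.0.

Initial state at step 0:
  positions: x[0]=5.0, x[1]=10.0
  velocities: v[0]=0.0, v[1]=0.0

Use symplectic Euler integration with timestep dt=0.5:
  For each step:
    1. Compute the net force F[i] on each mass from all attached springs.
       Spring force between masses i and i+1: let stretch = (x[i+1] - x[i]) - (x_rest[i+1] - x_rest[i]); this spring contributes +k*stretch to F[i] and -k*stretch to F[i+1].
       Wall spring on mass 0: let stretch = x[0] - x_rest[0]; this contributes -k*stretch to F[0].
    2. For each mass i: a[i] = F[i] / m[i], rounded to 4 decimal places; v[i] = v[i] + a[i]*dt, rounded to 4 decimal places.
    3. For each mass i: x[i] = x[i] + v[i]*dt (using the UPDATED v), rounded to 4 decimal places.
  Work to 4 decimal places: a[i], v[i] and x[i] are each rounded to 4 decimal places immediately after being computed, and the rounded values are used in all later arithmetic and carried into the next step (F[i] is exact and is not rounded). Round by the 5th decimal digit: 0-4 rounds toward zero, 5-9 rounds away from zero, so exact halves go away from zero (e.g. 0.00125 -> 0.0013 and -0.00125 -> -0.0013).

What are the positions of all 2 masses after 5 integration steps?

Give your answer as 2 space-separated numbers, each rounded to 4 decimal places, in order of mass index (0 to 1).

Answer: 2.9063 6.6563

Derivation:
Step 0: x=[5.0000 10.0000] v=[0.0000 0.0000]
Step 1: x=[5.0000 9.5000] v=[0.0000 -1.0000]
Step 2: x=[4.7500 8.7500] v=[-0.5000 -1.5000]
Step 3: x=[4.1250 8.0000] v=[-1.2500 -1.5000]
Step 4: x=[3.3750 7.3125] v=[-1.5000 -1.3750]
Step 5: x=[2.9063 6.6563] v=[-0.9375 -1.3125]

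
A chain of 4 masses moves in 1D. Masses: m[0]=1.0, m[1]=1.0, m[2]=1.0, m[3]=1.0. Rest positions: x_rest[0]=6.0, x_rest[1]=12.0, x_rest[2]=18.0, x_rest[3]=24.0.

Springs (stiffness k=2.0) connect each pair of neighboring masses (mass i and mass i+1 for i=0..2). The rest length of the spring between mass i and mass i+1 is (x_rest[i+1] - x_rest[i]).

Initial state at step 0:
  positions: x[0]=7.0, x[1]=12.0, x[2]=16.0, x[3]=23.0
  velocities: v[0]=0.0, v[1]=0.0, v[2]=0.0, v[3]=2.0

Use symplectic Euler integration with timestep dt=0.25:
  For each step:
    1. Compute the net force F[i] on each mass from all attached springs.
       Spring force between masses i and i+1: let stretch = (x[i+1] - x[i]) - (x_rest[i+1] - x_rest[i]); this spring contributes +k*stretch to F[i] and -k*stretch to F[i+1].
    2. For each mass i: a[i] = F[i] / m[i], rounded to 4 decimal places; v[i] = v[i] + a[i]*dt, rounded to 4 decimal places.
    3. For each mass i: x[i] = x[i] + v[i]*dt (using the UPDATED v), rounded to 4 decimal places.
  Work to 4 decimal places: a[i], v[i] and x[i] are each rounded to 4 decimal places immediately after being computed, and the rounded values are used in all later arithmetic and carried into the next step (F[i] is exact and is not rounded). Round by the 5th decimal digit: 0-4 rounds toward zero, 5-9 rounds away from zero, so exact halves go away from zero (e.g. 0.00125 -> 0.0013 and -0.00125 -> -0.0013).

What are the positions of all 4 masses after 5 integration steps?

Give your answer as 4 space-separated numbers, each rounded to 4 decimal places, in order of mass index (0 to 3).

Answer: 5.3093 11.6902 19.2279 24.2728

Derivation:
Step 0: x=[7.0000 12.0000 16.0000 23.0000] v=[0.0000 0.0000 0.0000 2.0000]
Step 1: x=[6.8750 11.8750 16.3750 23.3750] v=[-0.5000 -0.5000 1.5000 1.5000]
Step 2: x=[6.6250 11.6875 17.0625 23.6250] v=[-1.0000 -0.7500 2.7500 1.0000]
Step 3: x=[6.2578 11.5391 17.8985 23.8047] v=[-1.4688 -0.5938 3.3438 0.7188]
Step 4: x=[5.8008 11.5254 18.6778 23.9961] v=[-1.8282 -0.0548 3.1172 0.7657]
Step 5: x=[5.3093 11.6902 19.2279 24.2728] v=[-1.9659 0.6591 2.2002 1.1066]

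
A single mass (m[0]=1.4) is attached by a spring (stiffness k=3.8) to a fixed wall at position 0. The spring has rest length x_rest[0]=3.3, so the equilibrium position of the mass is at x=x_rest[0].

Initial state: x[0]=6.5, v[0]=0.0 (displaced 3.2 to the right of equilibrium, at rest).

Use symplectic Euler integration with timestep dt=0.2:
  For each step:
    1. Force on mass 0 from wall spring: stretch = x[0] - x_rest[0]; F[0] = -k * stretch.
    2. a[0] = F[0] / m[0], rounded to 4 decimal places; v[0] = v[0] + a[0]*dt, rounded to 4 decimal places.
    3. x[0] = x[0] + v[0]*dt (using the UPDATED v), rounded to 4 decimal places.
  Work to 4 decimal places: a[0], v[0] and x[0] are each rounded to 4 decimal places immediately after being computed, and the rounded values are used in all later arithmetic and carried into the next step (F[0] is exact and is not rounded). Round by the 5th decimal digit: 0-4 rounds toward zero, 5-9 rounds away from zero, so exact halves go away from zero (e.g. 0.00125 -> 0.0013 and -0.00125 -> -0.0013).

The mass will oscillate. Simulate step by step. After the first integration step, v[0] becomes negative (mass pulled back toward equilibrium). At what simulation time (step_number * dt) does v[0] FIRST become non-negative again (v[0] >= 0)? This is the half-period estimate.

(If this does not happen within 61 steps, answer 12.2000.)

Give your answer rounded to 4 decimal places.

Answer: 2.0000

Derivation:
Step 0: x=[6.5000] v=[0.0000]
Step 1: x=[6.1526] v=[-1.7371]
Step 2: x=[5.4955] v=[-3.2857]
Step 3: x=[4.6000] v=[-4.4775]
Step 4: x=[3.5634] v=[-5.1832]
Step 5: x=[2.4982] v=[-5.3262]
Step 6: x=[1.5200] v=[-4.8909]
Step 7: x=[0.7351] v=[-3.9246]
Step 8: x=[0.2287] v=[-2.5322]
Step 9: x=[0.0557] v=[-0.8649]
Step 10: x=[0.2350] v=[0.8963]
First v>=0 after going negative at step 10, time=2.0000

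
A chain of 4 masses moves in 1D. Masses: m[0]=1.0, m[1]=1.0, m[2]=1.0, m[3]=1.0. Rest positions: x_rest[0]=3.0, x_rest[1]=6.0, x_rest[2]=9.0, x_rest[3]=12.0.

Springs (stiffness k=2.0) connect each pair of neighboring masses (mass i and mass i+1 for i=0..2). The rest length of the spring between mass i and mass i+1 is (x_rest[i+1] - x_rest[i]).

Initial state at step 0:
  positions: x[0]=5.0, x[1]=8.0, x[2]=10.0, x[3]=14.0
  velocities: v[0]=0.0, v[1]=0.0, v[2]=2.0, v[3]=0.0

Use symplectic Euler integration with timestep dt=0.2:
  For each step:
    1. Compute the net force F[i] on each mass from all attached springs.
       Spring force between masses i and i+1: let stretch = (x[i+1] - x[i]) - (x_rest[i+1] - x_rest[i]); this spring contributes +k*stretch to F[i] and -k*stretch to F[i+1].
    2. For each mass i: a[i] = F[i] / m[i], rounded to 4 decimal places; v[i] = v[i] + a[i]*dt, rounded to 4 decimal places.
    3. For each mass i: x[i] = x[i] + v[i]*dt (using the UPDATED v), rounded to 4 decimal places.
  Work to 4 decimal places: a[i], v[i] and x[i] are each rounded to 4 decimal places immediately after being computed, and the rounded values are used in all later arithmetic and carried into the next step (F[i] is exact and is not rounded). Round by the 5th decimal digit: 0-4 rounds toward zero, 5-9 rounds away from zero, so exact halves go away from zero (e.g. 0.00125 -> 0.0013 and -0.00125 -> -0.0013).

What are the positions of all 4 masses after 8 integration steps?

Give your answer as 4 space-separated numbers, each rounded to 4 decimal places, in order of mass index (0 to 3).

Step 0: x=[5.0000 8.0000 10.0000 14.0000] v=[0.0000 0.0000 2.0000 0.0000]
Step 1: x=[5.0000 7.9200 10.5600 13.9200] v=[0.0000 -0.4000 2.8000 -0.4000]
Step 2: x=[4.9936 7.8176 11.1776 13.8112] v=[-0.0320 -0.5120 3.0880 -0.5440]
Step 3: x=[4.9731 7.7581 11.7371 13.7317] v=[-0.1024 -0.2976 2.7974 -0.3974]
Step 4: x=[4.9354 7.7941 12.1378 13.7327] v=[-0.1884 0.1800 2.0036 0.0048]
Step 5: x=[4.8864 7.9489 12.3186 13.8461] v=[-0.2449 0.7740 0.9041 0.5668]
Step 6: x=[4.8424 8.2083 12.2720 14.0773] v=[-0.2199 1.2969 -0.2328 1.1558]
Step 7: x=[4.8277 8.5235 12.0448 14.4040] v=[-0.0735 1.5760 -1.1362 1.6337]
Step 8: x=[4.8687 8.8247 11.7246 14.7820] v=[0.2048 1.5062 -1.6010 1.8900]

Answer: 4.8687 8.8247 11.7246 14.7820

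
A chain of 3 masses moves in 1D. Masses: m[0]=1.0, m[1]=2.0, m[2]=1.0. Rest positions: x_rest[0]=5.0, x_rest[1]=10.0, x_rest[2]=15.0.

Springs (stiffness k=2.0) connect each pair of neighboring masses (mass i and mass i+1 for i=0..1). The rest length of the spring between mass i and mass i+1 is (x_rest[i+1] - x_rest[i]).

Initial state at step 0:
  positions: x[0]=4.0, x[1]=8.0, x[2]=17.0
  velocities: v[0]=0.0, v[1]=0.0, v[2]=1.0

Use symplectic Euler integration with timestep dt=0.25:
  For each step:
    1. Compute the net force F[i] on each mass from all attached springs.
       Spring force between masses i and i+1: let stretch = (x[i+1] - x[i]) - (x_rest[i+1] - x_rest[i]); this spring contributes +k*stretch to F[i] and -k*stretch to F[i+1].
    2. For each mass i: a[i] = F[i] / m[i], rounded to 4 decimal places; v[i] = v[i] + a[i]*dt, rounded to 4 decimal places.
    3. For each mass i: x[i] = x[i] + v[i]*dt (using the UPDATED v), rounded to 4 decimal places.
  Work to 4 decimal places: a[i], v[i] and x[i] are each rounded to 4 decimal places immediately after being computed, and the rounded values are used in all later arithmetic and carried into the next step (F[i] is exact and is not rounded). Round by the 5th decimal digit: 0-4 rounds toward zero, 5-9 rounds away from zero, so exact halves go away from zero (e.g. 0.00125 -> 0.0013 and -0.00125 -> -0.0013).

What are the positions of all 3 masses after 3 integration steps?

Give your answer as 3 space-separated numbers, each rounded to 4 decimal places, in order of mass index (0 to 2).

Step 0: x=[4.0000 8.0000 17.0000] v=[0.0000 0.0000 1.0000]
Step 1: x=[3.8750 8.3125 16.7500] v=[-0.5000 1.2500 -1.0000]
Step 2: x=[3.6797 8.8750 16.0703] v=[-0.7813 2.2500 -2.7188]
Step 3: x=[3.5088 9.5625 15.1162] v=[-0.6837 2.7500 -3.8165]

Answer: 3.5088 9.5625 15.1162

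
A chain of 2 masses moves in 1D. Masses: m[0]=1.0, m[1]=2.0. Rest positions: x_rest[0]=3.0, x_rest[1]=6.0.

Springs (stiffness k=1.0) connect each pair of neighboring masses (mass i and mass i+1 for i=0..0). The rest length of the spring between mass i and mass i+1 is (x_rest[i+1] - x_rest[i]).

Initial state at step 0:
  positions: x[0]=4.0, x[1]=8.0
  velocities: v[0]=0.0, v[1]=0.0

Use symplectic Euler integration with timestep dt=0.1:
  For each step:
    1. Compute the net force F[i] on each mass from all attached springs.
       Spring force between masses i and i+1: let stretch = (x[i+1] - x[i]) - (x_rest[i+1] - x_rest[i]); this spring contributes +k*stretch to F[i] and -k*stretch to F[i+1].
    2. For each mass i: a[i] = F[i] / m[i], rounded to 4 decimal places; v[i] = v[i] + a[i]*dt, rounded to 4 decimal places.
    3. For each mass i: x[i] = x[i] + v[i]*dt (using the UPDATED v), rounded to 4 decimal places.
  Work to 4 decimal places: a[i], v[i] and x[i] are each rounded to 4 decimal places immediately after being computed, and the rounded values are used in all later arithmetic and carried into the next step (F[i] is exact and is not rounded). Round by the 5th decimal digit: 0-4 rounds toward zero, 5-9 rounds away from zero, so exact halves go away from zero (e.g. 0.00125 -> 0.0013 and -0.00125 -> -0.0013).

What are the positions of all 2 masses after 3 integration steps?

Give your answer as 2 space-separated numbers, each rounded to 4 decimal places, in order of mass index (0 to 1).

Step 0: x=[4.0000 8.0000] v=[0.0000 0.0000]
Step 1: x=[4.0100 7.9950] v=[0.1000 -0.0500]
Step 2: x=[4.0299 7.9851] v=[0.1985 -0.0993]
Step 3: x=[4.0593 7.9704] v=[0.2940 -0.1471]

Answer: 4.0593 7.9704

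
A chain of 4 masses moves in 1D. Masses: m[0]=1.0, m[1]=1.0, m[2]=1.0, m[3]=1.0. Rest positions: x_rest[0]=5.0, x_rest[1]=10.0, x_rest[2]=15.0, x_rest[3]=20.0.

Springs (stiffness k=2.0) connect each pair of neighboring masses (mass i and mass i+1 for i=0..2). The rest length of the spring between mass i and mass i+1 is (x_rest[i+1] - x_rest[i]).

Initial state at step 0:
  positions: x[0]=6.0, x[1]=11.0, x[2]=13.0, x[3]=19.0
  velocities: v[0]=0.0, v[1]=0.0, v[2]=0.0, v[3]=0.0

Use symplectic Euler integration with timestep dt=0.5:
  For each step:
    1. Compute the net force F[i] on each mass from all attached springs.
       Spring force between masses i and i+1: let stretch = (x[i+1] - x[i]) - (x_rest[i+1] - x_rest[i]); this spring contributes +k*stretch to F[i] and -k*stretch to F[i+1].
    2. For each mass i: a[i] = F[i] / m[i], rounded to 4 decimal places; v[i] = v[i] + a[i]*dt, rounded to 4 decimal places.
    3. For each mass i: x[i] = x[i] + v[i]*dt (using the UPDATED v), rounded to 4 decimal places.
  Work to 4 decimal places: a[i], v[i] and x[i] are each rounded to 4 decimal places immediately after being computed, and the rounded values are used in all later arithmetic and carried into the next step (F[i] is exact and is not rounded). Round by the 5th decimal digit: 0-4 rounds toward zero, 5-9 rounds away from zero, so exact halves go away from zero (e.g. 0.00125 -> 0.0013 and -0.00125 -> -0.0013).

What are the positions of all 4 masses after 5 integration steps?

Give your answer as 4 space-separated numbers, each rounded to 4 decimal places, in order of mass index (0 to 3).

Answer: 3.5625 8.9375 15.0625 21.4375

Derivation:
Step 0: x=[6.0000 11.0000 13.0000 19.0000] v=[0.0000 0.0000 0.0000 0.0000]
Step 1: x=[6.0000 9.5000 15.0000 18.5000] v=[0.0000 -3.0000 4.0000 -1.0000]
Step 2: x=[5.2500 9.0000 16.0000 18.7500] v=[-1.5000 -1.0000 2.0000 0.5000]
Step 3: x=[3.8750 10.1250 14.8750 20.1250] v=[-2.7500 2.2500 -2.2500 2.7500]
Step 4: x=[3.1250 10.5000 14.0000 21.3750] v=[-1.5000 0.7500 -1.7500 2.5000]
Step 5: x=[3.5625 8.9375 15.0625 21.4375] v=[0.8750 -3.1250 2.1250 0.1250]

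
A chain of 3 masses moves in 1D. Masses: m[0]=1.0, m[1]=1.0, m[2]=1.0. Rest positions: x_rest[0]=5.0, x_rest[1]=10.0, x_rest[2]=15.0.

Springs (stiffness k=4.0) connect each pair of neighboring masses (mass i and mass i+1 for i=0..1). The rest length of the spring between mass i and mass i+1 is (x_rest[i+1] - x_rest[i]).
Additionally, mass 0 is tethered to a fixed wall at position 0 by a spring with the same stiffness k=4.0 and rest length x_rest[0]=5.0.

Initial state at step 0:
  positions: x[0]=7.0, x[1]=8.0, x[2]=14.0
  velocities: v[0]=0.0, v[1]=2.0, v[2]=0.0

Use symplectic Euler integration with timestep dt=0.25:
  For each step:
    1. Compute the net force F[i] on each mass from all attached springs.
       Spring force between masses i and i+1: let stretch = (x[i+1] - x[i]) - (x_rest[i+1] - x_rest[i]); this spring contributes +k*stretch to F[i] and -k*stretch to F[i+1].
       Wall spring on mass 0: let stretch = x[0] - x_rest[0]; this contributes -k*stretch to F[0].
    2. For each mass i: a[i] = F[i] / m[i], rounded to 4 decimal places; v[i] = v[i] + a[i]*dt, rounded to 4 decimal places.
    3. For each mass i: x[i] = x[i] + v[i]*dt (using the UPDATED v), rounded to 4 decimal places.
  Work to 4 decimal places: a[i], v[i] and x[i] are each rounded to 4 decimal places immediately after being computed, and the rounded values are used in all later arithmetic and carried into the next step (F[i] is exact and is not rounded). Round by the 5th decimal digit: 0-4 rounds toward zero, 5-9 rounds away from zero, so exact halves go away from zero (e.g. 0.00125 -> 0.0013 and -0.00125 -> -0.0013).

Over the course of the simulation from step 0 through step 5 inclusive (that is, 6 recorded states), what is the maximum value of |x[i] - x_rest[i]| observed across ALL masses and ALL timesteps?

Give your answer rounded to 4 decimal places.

Step 0: x=[7.0000 8.0000 14.0000] v=[0.0000 2.0000 0.0000]
Step 1: x=[5.5000 9.7500 13.7500] v=[-6.0000 7.0000 -1.0000]
Step 2: x=[3.6875 11.4375 13.7500] v=[-7.2500 6.7500 0.0000]
Step 3: x=[2.8906 11.7656 14.4219] v=[-3.1875 1.3125 2.6875]
Step 4: x=[3.5898 10.5391 15.6797] v=[2.7969 -4.9062 5.0312]
Step 5: x=[5.1289 8.8604 16.9024] v=[6.1564 -6.7149 4.8906]
Max displacement = 2.1094

Answer: 2.1094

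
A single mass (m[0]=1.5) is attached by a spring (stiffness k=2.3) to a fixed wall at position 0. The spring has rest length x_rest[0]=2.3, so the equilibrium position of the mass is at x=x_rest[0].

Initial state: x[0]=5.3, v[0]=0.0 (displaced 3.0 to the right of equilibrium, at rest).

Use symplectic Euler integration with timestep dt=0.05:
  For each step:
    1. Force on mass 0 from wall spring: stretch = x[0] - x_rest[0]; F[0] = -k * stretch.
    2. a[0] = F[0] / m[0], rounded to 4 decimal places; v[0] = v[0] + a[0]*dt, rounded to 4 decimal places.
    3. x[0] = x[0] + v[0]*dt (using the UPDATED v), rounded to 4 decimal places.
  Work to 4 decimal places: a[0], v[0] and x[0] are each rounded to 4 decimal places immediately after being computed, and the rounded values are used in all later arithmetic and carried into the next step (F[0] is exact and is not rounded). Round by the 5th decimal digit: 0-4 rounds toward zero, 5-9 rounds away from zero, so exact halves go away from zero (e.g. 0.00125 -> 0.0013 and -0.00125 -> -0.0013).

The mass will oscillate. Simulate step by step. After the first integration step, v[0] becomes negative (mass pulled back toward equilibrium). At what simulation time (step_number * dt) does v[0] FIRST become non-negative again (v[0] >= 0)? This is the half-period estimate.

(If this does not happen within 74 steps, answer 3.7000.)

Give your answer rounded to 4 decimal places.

Answer: 2.5500

Derivation:
Step 0: x=[5.3000] v=[0.0000]
Step 1: x=[5.2885] v=[-0.2300]
Step 2: x=[5.2655] v=[-0.4591]
Step 3: x=[5.2312] v=[-0.6865]
Step 4: x=[5.1856] v=[-0.9112]
Step 5: x=[5.1290] v=[-1.1324]
Step 6: x=[5.0615] v=[-1.3493]
Step 7: x=[4.9835] v=[-1.5610]
Step 8: x=[4.8952] v=[-1.7667]
Step 9: x=[4.7969] v=[-1.9657]
Step 10: x=[4.6890] v=[-2.1571]
Step 11: x=[4.5720] v=[-2.3403]
Step 12: x=[4.4463] v=[-2.5145]
Step 13: x=[4.3123] v=[-2.6791]
Step 14: x=[4.1706] v=[-2.8334]
Step 15: x=[4.0218] v=[-2.9768]
Step 16: x=[3.8664] v=[-3.1088]
Step 17: x=[3.7050] v=[-3.2289]
Step 18: x=[3.5382] v=[-3.3366]
Step 19: x=[3.3666] v=[-3.4315]
Step 20: x=[3.1909] v=[-3.5133]
Step 21: x=[3.0118] v=[-3.5816]
Step 22: x=[2.8300] v=[-3.6362]
Step 23: x=[2.6462] v=[-3.6768]
Step 24: x=[2.4610] v=[-3.7033]
Step 25: x=[2.2752] v=[-3.7156]
Step 26: x=[2.0895] v=[-3.7137]
Step 27: x=[1.9046] v=[-3.6976]
Step 28: x=[1.7212] v=[-3.6673]
Step 29: x=[1.5401] v=[-3.6229]
Step 30: x=[1.3619] v=[-3.5646]
Step 31: x=[1.1873] v=[-3.4927]
Step 32: x=[1.0169] v=[-3.4074]
Step 33: x=[0.8515] v=[-3.3090]
Step 34: x=[0.6916] v=[-3.1980]
Step 35: x=[0.5379] v=[-3.0747]
Step 36: x=[0.3909] v=[-2.9396]
Step 37: x=[0.2512] v=[-2.7932]
Step 38: x=[0.1194] v=[-2.6361]
Step 39: x=[-0.0040] v=[-2.4689]
Step 40: x=[-0.1186] v=[-2.2923]
Step 41: x=[-0.2239] v=[-2.1069]
Step 42: x=[-0.3196] v=[-1.9134]
Step 43: x=[-0.4052] v=[-1.7126]
Step 44: x=[-0.4805] v=[-1.5052]
Step 45: x=[-0.5451] v=[-1.2920]
Step 46: x=[-0.5988] v=[-1.0739]
Step 47: x=[-0.6414] v=[-0.8517]
Step 48: x=[-0.6727] v=[-0.6262]
Step 49: x=[-0.6926] v=[-0.3983]
Step 50: x=[-0.7010] v=[-0.1689]
Step 51: x=[-0.6979] v=[0.0612]
First v>=0 after going negative at step 51, time=2.5500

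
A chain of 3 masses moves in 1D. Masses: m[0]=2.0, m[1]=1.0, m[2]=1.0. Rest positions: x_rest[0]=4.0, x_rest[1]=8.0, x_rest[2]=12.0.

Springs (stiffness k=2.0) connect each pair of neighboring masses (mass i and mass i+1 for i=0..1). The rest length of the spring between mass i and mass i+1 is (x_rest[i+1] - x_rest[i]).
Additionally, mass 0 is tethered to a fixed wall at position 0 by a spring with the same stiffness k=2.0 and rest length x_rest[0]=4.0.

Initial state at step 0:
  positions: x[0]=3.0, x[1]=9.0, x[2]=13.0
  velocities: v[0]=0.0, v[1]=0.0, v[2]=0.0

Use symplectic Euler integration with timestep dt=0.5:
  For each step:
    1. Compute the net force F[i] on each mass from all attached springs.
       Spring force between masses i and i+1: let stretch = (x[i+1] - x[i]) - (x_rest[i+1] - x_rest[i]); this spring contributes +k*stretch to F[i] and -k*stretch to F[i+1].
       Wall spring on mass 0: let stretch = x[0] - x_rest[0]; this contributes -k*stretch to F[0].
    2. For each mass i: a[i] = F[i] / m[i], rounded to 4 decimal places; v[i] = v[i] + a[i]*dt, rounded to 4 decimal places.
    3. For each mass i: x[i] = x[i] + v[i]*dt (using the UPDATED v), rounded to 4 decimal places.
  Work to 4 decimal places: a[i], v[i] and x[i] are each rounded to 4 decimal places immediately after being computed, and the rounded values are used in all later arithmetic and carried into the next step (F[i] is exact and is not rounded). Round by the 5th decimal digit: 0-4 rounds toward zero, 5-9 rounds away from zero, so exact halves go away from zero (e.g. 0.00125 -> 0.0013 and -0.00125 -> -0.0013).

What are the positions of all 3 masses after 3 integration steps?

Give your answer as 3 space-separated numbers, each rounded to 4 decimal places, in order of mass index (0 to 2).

Step 0: x=[3.0000 9.0000 13.0000] v=[0.0000 0.0000 0.0000]
Step 1: x=[3.7500 8.0000 13.0000] v=[1.5000 -2.0000 0.0000]
Step 2: x=[4.6250 7.3750 12.5000] v=[1.7500 -1.2500 -1.0000]
Step 3: x=[5.0313 7.9375 11.4375] v=[0.8125 1.1250 -2.1250]

Answer: 5.0313 7.9375 11.4375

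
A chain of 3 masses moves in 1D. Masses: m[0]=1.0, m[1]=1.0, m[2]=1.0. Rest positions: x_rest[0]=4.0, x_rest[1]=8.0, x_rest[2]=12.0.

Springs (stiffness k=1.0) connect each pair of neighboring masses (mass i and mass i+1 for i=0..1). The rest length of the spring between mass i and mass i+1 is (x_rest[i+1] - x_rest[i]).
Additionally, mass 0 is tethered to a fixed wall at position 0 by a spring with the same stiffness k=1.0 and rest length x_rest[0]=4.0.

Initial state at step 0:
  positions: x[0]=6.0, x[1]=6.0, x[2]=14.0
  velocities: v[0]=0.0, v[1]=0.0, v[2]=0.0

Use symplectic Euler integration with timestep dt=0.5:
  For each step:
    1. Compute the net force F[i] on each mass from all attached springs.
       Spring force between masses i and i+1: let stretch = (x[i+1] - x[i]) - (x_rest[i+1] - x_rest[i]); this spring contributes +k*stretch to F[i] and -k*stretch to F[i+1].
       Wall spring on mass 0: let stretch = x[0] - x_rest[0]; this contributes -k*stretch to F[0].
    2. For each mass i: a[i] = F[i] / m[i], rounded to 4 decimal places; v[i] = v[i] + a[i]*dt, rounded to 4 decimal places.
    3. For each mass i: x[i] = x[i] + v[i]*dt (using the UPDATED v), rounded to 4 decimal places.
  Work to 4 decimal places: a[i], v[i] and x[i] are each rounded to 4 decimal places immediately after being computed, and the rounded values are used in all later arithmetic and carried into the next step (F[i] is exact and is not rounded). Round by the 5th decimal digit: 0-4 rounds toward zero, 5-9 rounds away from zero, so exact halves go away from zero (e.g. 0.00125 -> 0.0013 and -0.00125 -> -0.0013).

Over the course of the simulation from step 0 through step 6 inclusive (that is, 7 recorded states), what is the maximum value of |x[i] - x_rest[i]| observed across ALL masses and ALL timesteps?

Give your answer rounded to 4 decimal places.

Step 0: x=[6.0000 6.0000 14.0000] v=[0.0000 0.0000 0.0000]
Step 1: x=[4.5000 8.0000 13.0000] v=[-3.0000 4.0000 -2.0000]
Step 2: x=[2.7500 10.3750 11.7500] v=[-3.5000 4.7500 -2.5000]
Step 3: x=[2.2188 11.1875 11.1563] v=[-1.0625 1.6250 -1.1875]
Step 4: x=[3.3751 9.7500 11.5704] v=[2.3125 -2.8750 0.8281]
Step 5: x=[5.2813 7.1739 12.5294] v=[3.8124 -5.1523 1.9179]
Step 6: x=[6.3404 5.4635 13.1495] v=[2.1181 -3.4209 1.2402]
Max displacement = 3.1875

Answer: 3.1875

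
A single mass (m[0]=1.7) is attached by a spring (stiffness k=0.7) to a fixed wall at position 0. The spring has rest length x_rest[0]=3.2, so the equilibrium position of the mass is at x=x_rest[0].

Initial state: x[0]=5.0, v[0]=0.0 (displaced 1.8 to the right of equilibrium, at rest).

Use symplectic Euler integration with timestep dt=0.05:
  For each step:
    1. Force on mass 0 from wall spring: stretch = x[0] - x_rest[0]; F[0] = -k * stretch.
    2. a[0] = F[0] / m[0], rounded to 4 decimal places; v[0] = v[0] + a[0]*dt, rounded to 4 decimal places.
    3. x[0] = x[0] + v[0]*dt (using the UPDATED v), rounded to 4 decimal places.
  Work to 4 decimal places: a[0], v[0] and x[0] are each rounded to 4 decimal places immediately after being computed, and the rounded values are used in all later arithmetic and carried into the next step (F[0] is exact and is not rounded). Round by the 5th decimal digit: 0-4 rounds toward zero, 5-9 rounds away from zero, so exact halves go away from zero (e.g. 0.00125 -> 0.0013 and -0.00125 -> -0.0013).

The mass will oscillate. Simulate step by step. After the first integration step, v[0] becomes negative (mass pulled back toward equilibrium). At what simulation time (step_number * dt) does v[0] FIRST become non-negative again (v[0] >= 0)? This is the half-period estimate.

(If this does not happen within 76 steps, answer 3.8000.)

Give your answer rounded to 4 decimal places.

Answer: 3.8000

Derivation:
Step 0: x=[5.0000] v=[0.0000]
Step 1: x=[4.9981] v=[-0.0371]
Step 2: x=[4.9944] v=[-0.0741]
Step 3: x=[4.9889] v=[-0.1110]
Step 4: x=[4.9815] v=[-0.1478]
Step 5: x=[4.9723] v=[-0.1845]
Step 6: x=[4.9613] v=[-0.2210]
Step 7: x=[4.9484] v=[-0.2573]
Step 8: x=[4.9337] v=[-0.2933]
Step 9: x=[4.9173] v=[-0.3290]
Step 10: x=[4.8991] v=[-0.3644]
Step 11: x=[4.8791] v=[-0.3994]
Step 12: x=[4.8574] v=[-0.4340]
Step 13: x=[4.8340] v=[-0.4681]
Step 14: x=[4.8089] v=[-0.5017]
Step 15: x=[4.7822] v=[-0.5348]
Step 16: x=[4.7538] v=[-0.5674]
Step 17: x=[4.7238] v=[-0.5994]
Step 18: x=[4.6923] v=[-0.6308]
Step 19: x=[4.6592] v=[-0.6615]
Step 20: x=[4.6246] v=[-0.6915]
Step 21: x=[4.5886] v=[-0.7208]
Step 22: x=[4.5511] v=[-0.7494]
Step 23: x=[4.5122] v=[-0.7772]
Step 24: x=[4.4720] v=[-0.8042]
Step 25: x=[4.4305] v=[-0.8304]
Step 26: x=[4.3877] v=[-0.8557]
Step 27: x=[4.3437] v=[-0.8802]
Step 28: x=[4.2985] v=[-0.9037]
Step 29: x=[4.2522] v=[-0.9263]
Step 30: x=[4.2048] v=[-0.9480]
Step 31: x=[4.1564] v=[-0.9687]
Step 32: x=[4.1070] v=[-0.9884]
Step 33: x=[4.0566] v=[-1.0071]
Step 34: x=[4.0054] v=[-1.0247]
Step 35: x=[3.9533] v=[-1.0413]
Step 36: x=[3.9005] v=[-1.0568]
Step 37: x=[3.8469] v=[-1.0712]
Step 38: x=[3.7927] v=[-1.0845]
Step 39: x=[3.7379] v=[-1.0967]
Step 40: x=[3.6825] v=[-1.1078]
Step 41: x=[3.6266] v=[-1.1177]
Step 42: x=[3.5703] v=[-1.1265]
Step 43: x=[3.5136] v=[-1.1341]
Step 44: x=[3.4566] v=[-1.1406]
Step 45: x=[3.3993] v=[-1.1459]
Step 46: x=[3.3418] v=[-1.1500]
Step 47: x=[3.2842] v=[-1.1529]
Step 48: x=[3.2265] v=[-1.1546]
Step 49: x=[3.1687] v=[-1.1551]
Step 50: x=[3.1110] v=[-1.1545]
Step 51: x=[3.0534] v=[-1.1527]
Step 52: x=[2.9959] v=[-1.1497]
Step 53: x=[2.9386] v=[-1.1455]
Step 54: x=[2.8816] v=[-1.1401]
Step 55: x=[2.8249] v=[-1.1335]
Step 56: x=[2.7686] v=[-1.1258]
Step 57: x=[2.7128] v=[-1.1169]
Step 58: x=[2.6575] v=[-1.1069]
Step 59: x=[2.6027] v=[-1.0957]
Step 60: x=[2.5485] v=[-1.0834]
Step 61: x=[2.4950] v=[-1.0700]
Step 62: x=[2.4422] v=[-1.0555]
Step 63: x=[2.3902] v=[-1.0399]
Step 64: x=[2.3390] v=[-1.0232]
Step 65: x=[2.2887] v=[-1.0055]
Step 66: x=[2.2394] v=[-0.9867]
Step 67: x=[2.1911] v=[-0.9669]
Step 68: x=[2.1438] v=[-0.9461]
Step 69: x=[2.0976] v=[-0.9244]
Step 70: x=[2.0525] v=[-0.9017]
Step 71: x=[2.0086] v=[-0.8781]
Step 72: x=[1.9659] v=[-0.8536]
Step 73: x=[1.9245] v=[-0.8282]
Step 74: x=[1.8844] v=[-0.8019]
Step 75: x=[1.8457] v=[-0.7748]
Step 76: x=[1.8084] v=[-0.7469]
v[0] did not become non-negative within 76 steps; using fallback time=3.8000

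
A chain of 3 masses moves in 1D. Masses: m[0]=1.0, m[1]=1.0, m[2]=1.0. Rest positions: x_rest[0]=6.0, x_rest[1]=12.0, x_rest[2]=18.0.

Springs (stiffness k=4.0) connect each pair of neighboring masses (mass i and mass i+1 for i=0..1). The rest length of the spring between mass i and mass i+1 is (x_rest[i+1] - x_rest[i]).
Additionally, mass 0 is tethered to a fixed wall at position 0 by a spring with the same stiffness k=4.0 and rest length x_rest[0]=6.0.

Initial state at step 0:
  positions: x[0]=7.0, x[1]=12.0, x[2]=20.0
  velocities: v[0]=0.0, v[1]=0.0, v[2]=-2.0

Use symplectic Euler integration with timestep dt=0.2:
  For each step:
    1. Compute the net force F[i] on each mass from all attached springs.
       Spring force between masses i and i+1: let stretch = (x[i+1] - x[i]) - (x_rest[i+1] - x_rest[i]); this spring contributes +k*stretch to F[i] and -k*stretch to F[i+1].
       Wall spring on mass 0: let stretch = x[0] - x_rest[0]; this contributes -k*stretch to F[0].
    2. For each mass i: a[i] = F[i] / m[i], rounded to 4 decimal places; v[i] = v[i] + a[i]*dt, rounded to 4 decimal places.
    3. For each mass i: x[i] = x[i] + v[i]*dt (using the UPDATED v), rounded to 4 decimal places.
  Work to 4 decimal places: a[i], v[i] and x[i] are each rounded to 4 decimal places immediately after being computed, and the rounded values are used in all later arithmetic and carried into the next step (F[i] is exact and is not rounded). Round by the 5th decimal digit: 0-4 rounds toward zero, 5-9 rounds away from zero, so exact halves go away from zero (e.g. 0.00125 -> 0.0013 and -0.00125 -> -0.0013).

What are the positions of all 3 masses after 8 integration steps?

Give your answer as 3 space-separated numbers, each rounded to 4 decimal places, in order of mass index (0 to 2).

Step 0: x=[7.0000 12.0000 20.0000] v=[0.0000 0.0000 -2.0000]
Step 1: x=[6.6800 12.4800 19.2800] v=[-1.6000 2.4000 -3.6000]
Step 2: x=[6.2192 13.1200 18.4320] v=[-2.3040 3.2000 -4.2400]
Step 3: x=[5.8675 13.5058 17.6941] v=[-1.7587 1.9290 -3.6896]
Step 4: x=[5.7991 13.3396 17.2461] v=[-0.3421 -0.8310 -2.2402]
Step 5: x=[6.0093 12.5920 17.1330] v=[1.0510 -3.7382 -0.5654]
Step 6: x=[6.3112 11.5177 17.2534] v=[1.5097 -5.3716 0.6018]
Step 7: x=[6.4364 10.5281 17.4160] v=[0.6259 -4.9482 0.8132]
Step 8: x=[6.1864 9.9859 17.4366] v=[-1.2499 -2.7112 0.1029]

Answer: 6.1864 9.9859 17.4366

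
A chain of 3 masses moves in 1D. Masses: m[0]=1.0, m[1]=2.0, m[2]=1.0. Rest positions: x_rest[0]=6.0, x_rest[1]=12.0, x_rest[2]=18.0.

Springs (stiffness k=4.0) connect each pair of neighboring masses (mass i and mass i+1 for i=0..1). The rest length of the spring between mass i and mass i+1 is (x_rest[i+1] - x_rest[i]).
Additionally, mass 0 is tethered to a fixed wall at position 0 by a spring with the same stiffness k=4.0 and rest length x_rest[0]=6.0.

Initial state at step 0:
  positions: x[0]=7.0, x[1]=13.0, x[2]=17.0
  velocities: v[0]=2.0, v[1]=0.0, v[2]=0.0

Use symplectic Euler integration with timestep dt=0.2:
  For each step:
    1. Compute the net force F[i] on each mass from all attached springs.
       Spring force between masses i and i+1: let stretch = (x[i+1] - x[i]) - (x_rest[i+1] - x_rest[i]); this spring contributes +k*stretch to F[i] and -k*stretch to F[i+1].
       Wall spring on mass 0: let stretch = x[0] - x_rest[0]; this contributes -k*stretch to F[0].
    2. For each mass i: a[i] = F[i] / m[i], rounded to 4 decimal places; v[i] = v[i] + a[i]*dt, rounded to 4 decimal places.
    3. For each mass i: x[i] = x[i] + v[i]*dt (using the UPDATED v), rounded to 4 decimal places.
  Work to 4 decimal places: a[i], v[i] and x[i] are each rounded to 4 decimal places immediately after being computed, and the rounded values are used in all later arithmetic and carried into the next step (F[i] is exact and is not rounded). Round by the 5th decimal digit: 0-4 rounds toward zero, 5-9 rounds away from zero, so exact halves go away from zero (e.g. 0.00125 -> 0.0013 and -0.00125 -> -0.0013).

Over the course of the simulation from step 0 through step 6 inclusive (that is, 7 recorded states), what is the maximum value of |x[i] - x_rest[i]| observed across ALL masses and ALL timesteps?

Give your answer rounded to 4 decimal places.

Answer: 1.8826

Derivation:
Step 0: x=[7.0000 13.0000 17.0000] v=[2.0000 0.0000 0.0000]
Step 1: x=[7.2400 12.8400 17.3200] v=[1.2000 -0.8000 1.6000]
Step 2: x=[7.2176 12.5904 17.8832] v=[-0.1120 -1.2480 2.8160]
Step 3: x=[6.9000 12.3344 18.5596] v=[-1.5878 -1.2800 3.3818]
Step 4: x=[6.3479 12.1417 19.1999] v=[-2.7603 -0.9637 3.2016]
Step 5: x=[5.7072 12.0501 19.6709] v=[-3.2036 -0.4579 2.3550]
Step 6: x=[5.1682 12.0608 19.8826] v=[-2.6950 0.0533 1.0584]
Max displacement = 1.8826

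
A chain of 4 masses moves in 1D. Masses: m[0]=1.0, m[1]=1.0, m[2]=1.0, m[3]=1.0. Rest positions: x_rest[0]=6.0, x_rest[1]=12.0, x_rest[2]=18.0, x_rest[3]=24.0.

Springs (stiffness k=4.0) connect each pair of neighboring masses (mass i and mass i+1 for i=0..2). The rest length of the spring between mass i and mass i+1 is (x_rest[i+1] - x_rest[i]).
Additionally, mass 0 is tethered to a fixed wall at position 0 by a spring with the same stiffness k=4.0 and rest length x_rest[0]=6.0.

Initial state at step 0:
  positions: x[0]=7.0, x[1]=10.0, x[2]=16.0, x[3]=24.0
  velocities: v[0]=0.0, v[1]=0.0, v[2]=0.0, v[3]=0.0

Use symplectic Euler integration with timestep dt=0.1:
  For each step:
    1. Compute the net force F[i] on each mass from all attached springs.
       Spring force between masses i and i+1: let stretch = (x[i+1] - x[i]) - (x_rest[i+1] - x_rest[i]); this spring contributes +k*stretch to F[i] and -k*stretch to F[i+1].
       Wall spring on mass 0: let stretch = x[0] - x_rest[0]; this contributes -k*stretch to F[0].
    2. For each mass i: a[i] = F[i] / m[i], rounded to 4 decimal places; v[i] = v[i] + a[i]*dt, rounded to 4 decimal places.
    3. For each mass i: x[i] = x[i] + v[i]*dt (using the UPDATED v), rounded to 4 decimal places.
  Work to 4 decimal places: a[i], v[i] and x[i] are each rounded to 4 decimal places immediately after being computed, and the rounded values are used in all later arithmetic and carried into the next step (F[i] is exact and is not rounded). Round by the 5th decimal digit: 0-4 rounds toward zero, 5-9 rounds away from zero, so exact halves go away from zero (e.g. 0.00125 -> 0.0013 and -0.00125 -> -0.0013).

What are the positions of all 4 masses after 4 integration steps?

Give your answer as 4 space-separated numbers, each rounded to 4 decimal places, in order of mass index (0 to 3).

Step 0: x=[7.0000 10.0000 16.0000 24.0000] v=[0.0000 0.0000 0.0000 0.0000]
Step 1: x=[6.8400 10.1200 16.0800 23.9200] v=[-1.6000 1.2000 0.8000 -0.8000]
Step 2: x=[6.5376 10.3472 16.2352 23.7664] v=[-3.0240 2.2720 1.5520 -1.5360]
Step 3: x=[6.1261 10.6575 16.4561 23.5516] v=[-4.1152 3.1034 2.2093 -2.1485]
Step 4: x=[5.6508 11.0185 16.7289 23.2929] v=[-4.7531 3.6103 2.7281 -2.5867]

Answer: 5.6508 11.0185 16.7289 23.2929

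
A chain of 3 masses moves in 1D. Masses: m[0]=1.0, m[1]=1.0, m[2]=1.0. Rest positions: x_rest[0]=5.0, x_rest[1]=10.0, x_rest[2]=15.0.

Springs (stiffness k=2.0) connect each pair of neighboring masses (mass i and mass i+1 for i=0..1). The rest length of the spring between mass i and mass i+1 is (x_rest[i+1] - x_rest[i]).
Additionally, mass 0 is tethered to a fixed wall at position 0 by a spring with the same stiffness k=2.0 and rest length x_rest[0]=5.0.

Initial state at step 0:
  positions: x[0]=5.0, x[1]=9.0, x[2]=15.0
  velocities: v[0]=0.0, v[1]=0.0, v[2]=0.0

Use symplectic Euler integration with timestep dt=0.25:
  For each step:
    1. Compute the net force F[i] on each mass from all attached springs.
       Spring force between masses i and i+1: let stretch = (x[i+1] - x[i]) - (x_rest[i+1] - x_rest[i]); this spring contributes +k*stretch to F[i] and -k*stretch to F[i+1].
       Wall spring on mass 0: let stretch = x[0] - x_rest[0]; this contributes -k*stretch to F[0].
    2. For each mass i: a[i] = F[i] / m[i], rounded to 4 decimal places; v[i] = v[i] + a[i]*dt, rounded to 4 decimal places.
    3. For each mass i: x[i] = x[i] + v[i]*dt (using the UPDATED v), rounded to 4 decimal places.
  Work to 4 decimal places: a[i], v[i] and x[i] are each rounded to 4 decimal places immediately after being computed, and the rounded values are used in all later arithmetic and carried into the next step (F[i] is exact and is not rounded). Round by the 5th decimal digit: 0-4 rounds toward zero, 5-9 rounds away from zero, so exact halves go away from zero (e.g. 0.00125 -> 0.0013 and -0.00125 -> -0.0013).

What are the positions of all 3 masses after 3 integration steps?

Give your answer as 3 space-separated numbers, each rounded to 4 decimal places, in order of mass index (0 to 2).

Step 0: x=[5.0000 9.0000 15.0000] v=[0.0000 0.0000 0.0000]
Step 1: x=[4.8750 9.2500 14.8750] v=[-0.5000 1.0000 -0.5000]
Step 2: x=[4.6875 9.6563 14.6719] v=[-0.7500 1.6250 -0.8125]
Step 3: x=[4.5352 10.0684 14.4668] v=[-0.6094 1.6484 -0.8203]

Answer: 4.5352 10.0684 14.4668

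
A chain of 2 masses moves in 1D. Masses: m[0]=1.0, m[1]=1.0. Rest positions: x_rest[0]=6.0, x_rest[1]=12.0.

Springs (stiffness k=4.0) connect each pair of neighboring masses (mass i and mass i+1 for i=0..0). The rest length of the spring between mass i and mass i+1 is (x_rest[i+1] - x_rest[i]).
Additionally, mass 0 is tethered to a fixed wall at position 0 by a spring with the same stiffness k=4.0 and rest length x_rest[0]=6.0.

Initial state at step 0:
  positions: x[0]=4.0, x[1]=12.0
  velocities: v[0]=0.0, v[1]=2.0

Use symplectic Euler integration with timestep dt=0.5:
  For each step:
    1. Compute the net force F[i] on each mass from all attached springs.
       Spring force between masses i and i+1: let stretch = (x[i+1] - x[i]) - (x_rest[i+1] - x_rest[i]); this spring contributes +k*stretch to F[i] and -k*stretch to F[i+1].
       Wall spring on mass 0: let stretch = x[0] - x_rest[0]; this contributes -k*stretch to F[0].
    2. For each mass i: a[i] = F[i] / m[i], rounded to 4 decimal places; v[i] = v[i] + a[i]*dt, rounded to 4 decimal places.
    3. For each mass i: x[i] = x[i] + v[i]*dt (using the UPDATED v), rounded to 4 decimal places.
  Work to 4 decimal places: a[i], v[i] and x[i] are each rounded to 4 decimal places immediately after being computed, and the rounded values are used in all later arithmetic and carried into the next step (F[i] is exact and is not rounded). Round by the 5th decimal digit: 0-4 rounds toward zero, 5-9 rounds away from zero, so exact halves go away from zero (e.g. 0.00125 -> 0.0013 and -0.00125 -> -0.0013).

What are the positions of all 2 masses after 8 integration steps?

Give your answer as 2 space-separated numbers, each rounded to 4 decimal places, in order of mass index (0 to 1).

Step 0: x=[4.0000 12.0000] v=[0.0000 2.0000]
Step 1: x=[8.0000 11.0000] v=[8.0000 -2.0000]
Step 2: x=[7.0000 13.0000] v=[-2.0000 4.0000]
Step 3: x=[5.0000 15.0000] v=[-4.0000 4.0000]
Step 4: x=[8.0000 13.0000] v=[6.0000 -4.0000]
Step 5: x=[8.0000 12.0000] v=[0.0000 -2.0000]
Step 6: x=[4.0000 13.0000] v=[-8.0000 2.0000]
Step 7: x=[5.0000 11.0000] v=[2.0000 -4.0000]
Step 8: x=[7.0000 9.0000] v=[4.0000 -4.0000]

Answer: 7.0000 9.0000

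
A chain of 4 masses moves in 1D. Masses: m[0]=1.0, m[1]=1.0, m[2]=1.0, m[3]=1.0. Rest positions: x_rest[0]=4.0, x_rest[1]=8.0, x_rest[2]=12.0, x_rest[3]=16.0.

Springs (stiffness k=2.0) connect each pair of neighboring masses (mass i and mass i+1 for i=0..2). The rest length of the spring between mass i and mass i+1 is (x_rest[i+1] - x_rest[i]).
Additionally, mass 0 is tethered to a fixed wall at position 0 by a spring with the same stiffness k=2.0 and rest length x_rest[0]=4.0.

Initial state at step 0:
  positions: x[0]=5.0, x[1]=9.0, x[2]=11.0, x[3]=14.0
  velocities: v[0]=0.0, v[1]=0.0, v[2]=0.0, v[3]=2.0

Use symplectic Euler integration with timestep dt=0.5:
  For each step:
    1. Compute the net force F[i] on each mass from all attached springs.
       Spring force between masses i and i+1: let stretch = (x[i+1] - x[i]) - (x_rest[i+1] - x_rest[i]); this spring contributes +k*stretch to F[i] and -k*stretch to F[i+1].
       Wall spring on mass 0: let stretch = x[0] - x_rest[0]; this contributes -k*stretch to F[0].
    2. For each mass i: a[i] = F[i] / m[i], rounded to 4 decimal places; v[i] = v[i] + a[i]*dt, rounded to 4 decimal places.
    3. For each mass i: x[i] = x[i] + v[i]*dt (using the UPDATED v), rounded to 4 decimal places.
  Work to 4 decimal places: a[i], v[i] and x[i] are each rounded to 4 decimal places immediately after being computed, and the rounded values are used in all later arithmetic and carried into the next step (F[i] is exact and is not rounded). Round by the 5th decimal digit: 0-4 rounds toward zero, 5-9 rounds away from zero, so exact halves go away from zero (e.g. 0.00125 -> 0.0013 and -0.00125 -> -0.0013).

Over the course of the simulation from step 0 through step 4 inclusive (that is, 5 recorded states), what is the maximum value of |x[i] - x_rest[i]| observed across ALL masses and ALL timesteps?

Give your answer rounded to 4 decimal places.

Step 0: x=[5.0000 9.0000 11.0000 14.0000] v=[0.0000 0.0000 0.0000 2.0000]
Step 1: x=[4.5000 8.0000 11.5000 15.5000] v=[-1.0000 -2.0000 1.0000 3.0000]
Step 2: x=[3.5000 7.0000 12.2500 17.0000] v=[-2.0000 -2.0000 1.5000 3.0000]
Step 3: x=[2.5000 6.8750 12.7500 18.1250] v=[-2.0000 -0.2500 1.0000 2.2500]
Step 4: x=[2.4375 7.5000 13.0000 18.5625] v=[-0.1250 1.2500 0.5000 0.8750]
Max displacement = 2.5625

Answer: 2.5625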